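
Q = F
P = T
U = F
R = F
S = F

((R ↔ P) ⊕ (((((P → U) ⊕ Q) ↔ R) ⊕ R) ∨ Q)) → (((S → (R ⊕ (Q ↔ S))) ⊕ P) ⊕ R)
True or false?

F

Substituting Q=F, P=T, U=F, R=F, S=F:
R ↔ P = F ↔ T = F
P → U = T → F = F
(P → U) ⊕ Q = F ⊕ F = F
((P → U) ⊕ Q) ↔ R = F ↔ F = T
(((P → U) ⊕ Q) ↔ R) ⊕ R = T ⊕ F = T
((((P → U) ⊕ Q) ↔ R) ⊕ R) ∨ Q = T ∨ F = T
(R ↔ P) ⊕ (((((P → U) ⊕ Q) ↔ R) ⊕ R) ∨ Q) = F ⊕ T = T
Q ↔ S = F ↔ F = T
R ⊕ (Q ↔ S) = F ⊕ T = T
S → (R ⊕ (Q ↔ S)) = F → T = T
(S → (R ⊕ (Q ↔ S))) ⊕ P = T ⊕ T = F
((S → (R ⊕ (Q ↔ S))) ⊕ P) ⊕ R = F ⊕ F = F
((R ↔ P) ⊕ (((((P → U) ⊕ Q) ↔ R) ⊕ R) ∨ Q)) → (((S → (R ⊕ (Q ↔ S))) ⊕ P) ⊕ R) = T → F = F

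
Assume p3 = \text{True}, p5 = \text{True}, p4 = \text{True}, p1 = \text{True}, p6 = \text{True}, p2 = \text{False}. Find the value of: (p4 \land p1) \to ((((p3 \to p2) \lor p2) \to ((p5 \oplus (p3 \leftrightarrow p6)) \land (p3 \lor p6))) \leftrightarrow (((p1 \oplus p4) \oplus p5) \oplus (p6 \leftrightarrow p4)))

p4 \land p1 = \text{True} \land \text{True} = \text{True}
p3 \to p2 = \text{True} \to \text{False} = \text{False}
(p3 \to p2) \lor p2 = \text{False} \lor \text{False} = \text{False}
p3 \leftrightarrow p6 = \text{True} \leftrightarrow \text{True} = \text{True}
p5 \oplus (p3 \leftrightarrow p6) = \text{True} \oplus \text{True} = \text{False}
p3 \lor p6 = \text{True} \lor \text{True} = \text{True}
(p5 \oplus (p3 \leftrightarrow p6)) \land (p3 \lor p6) = \text{False} \land \text{True} = \text{False}
((p3 \to p2) \lor p2) \to ((p5 \oplus (p3 \leftrightarrow p6)) \land (p3 \lor p6)) = \text{False} \to \text{False} = \text{True}
p1 \oplus p4 = \text{True} \oplus \text{True} = \text{False}
(p1 \oplus p4) \oplus p5 = \text{False} \oplus \text{True} = \text{True}
p6 \leftrightarrow p4 = \text{True} \leftrightarrow \text{True} = \text{True}
((p1 \oplus p4) \oplus p5) \oplus (p6 \leftrightarrow p4) = \text{True} \oplus \text{True} = \text{False}
(((p3 \to p2) \lor p2) \to ((p5 \oplus (p3 \leftrightarrow p6)) \land (p3 \lor p6))) \leftrightarrow (((p1 \oplus p4) \oplus p5) \oplus (p6 \leftrightarrow p4)) = \text{True} \leftrightarrow \text{False} = \text{False}
(p4 \land p1) \to ((((p3 \to p2) \lor p2) \to ((p5 \oplus (p3 \leftrightarrow p6)) \land (p3 \lor p6))) \leftrightarrow (((p1 \oplus p4) \oplus p5) \oplus (p6 \leftrightarrow p4))) = \text{True} \to \text{False} = \text{False}

\text{False}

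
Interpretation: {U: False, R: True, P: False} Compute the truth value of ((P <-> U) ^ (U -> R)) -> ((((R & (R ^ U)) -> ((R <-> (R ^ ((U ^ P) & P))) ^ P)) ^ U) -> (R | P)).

Substituting U=False, R=True, P=False:
P <-> U = False <-> False = True
U -> R = False -> True = True
(P <-> U) ^ (U -> R) = True ^ True = False
R ^ U = True ^ False = True
R & (R ^ U) = True & True = True
U ^ P = False ^ False = False
(U ^ P) & P = False & False = False
R ^ ((U ^ P) & P) = True ^ False = True
R <-> (R ^ ((U ^ P) & P)) = True <-> True = True
(R <-> (R ^ ((U ^ P) & P))) ^ P = True ^ False = True
(R & (R ^ U)) -> ((R <-> (R ^ ((U ^ P) & P))) ^ P) = True -> True = True
((R & (R ^ U)) -> ((R <-> (R ^ ((U ^ P) & P))) ^ P)) ^ U = True ^ False = True
R | P = True | False = True
(((R & (R ^ U)) -> ((R <-> (R ^ ((U ^ P) & P))) ^ P)) ^ U) -> (R | P) = True -> True = True
((P <-> U) ^ (U -> R)) -> ((((R & (R ^ U)) -> ((R <-> (R ^ ((U ^ P) & P))) ^ P)) ^ U) -> (R | P)) = False -> True = True

True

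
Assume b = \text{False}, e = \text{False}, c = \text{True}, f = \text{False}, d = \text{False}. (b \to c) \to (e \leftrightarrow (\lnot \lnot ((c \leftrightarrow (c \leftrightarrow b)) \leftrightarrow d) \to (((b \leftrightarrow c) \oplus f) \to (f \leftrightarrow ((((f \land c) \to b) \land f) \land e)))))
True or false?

b \to c = \text{False} \to \text{True} = \text{True}
c \leftrightarrow b = \text{True} \leftrightarrow \text{False} = \text{False}
c \leftrightarrow (c \leftrightarrow b) = \text{True} \leftrightarrow \text{False} = \text{False}
(c \leftrightarrow (c \leftrightarrow b)) \leftrightarrow d = \text{False} \leftrightarrow \text{False} = \text{True}
\lnot ((c \leftrightarrow (c \leftrightarrow b)) \leftrightarrow d) = \lnot \text{True} = \text{False}
\lnot \lnot ((c \leftrightarrow (c \leftrightarrow b)) \leftrightarrow d) = \lnot \text{False} = \text{True}
b \leftrightarrow c = \text{False} \leftrightarrow \text{True} = \text{False}
(b \leftrightarrow c) \oplus f = \text{False} \oplus \text{False} = \text{False}
f \land c = \text{False} \land \text{True} = \text{False}
(f \land c) \to b = \text{False} \to \text{False} = \text{True}
((f \land c) \to b) \land f = \text{True} \land \text{False} = \text{False}
(((f \land c) \to b) \land f) \land e = \text{False} \land \text{False} = \text{False}
f \leftrightarrow ((((f \land c) \to b) \land f) \land e) = \text{False} \leftrightarrow \text{False} = \text{True}
((b \leftrightarrow c) \oplus f) \to (f \leftrightarrow ((((f \land c) \to b) \land f) \land e)) = \text{False} \to \text{True} = \text{True}
\lnot \lnot ((c \leftrightarrow (c \leftrightarrow b)) \leftrightarrow d) \to (((b \leftrightarrow c) \oplus f) \to (f \leftrightarrow ((((f \land c) \to b) \land f) \land e))) = \text{True} \to \text{True} = \text{True}
e \leftrightarrow (\lnot \lnot ((c \leftrightarrow (c \leftrightarrow b)) \leftrightarrow d) \to (((b \leftrightarrow c) \oplus f) \to (f \leftrightarrow ((((f \land c) \to b) \land f) \land e)))) = \text{False} \leftrightarrow \text{True} = \text{False}
(b \to c) \to (e \leftrightarrow (\lnot \lnot ((c \leftrightarrow (c \leftrightarrow b)) \leftrightarrow d) \to (((b \leftrightarrow c) \oplus f) \to (f \leftrightarrow ((((f \land c) \to b) \land f) \land e))))) = \text{True} \to \text{False} = \text{False}

\text{False}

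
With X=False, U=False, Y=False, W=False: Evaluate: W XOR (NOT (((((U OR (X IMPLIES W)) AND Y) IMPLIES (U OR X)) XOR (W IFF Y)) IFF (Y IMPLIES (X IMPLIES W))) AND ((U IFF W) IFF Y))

Substituting X=False, U=False, Y=False, W=False:
X IMPLIES W = False IMPLIES False = True
U OR (X IMPLIES W) = False OR True = True
(U OR (X IMPLIES W)) AND Y = True AND False = False
U OR X = False OR False = False
((U OR (X IMPLIES W)) AND Y) IMPLIES (U OR X) = False IMPLIES False = True
W IFF Y = False IFF False = True
(((U OR (X IMPLIES W)) AND Y) IMPLIES (U OR X)) XOR (W IFF Y) = True XOR True = False
X IMPLIES W = False IMPLIES False = True
Y IMPLIES (X IMPLIES W) = False IMPLIES True = True
((((U OR (X IMPLIES W)) AND Y) IMPLIES (U OR X)) XOR (W IFF Y)) IFF (Y IMPLIES (X IMPLIES W)) = False IFF True = False
NOT (((((U OR (X IMPLIES W)) AND Y) IMPLIES (U OR X)) XOR (W IFF Y)) IFF (Y IMPLIES (X IMPLIES W))) = NOT False = True
U IFF W = False IFF False = True
(U IFF W) IFF Y = True IFF False = False
NOT (((((U OR (X IMPLIES W)) AND Y) IMPLIES (U OR X)) XOR (W IFF Y)) IFF (Y IMPLIES (X IMPLIES W))) AND ((U IFF W) IFF Y) = True AND False = False
W XOR (NOT (((((U OR (X IMPLIES W)) AND Y) IMPLIES (U OR X)) XOR (W IFF Y)) IFF (Y IMPLIES (X IMPLIES W))) AND ((U IFF W) IFF Y)) = False XOR False = False

False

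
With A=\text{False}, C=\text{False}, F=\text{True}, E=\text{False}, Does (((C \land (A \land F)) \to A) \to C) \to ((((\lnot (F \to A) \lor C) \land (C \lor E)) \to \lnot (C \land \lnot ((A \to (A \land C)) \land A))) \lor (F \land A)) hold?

Substituting A=\text{False}, C=\text{False}, F=\text{True}, E=\text{False}:
A \land F = \text{False} \land \text{True} = \text{False}
C \land (A \land F) = \text{False} \land \text{False} = \text{False}
(C \land (A \land F)) \to A = \text{False} \to \text{False} = \text{True}
((C \land (A \land F)) \to A) \to C = \text{True} \to \text{False} = \text{False}
F \to A = \text{True} \to \text{False} = \text{False}
\lnot (F \to A) = \lnot \text{False} = \text{True}
\lnot (F \to A) \lor C = \text{True} \lor \text{False} = \text{True}
C \lor E = \text{False} \lor \text{False} = \text{False}
(\lnot (F \to A) \lor C) \land (C \lor E) = \text{True} \land \text{False} = \text{False}
A \land C = \text{False} \land \text{False} = \text{False}
A \to (A \land C) = \text{False} \to \text{False} = \text{True}
(A \to (A \land C)) \land A = \text{True} \land \text{False} = \text{False}
\lnot ((A \to (A \land C)) \land A) = \lnot \text{False} = \text{True}
C \land \lnot ((A \to (A \land C)) \land A) = \text{False} \land \text{True} = \text{False}
\lnot (C \land \lnot ((A \to (A \land C)) \land A)) = \lnot \text{False} = \text{True}
((\lnot (F \to A) \lor C) \land (C \lor E)) \to \lnot (C \land \lnot ((A \to (A \land C)) \land A)) = \text{False} \to \text{True} = \text{True}
F \land A = \text{True} \land \text{False} = \text{False}
(((\lnot (F \to A) \lor C) \land (C \lor E)) \to \lnot (C \land \lnot ((A \to (A \land C)) \land A))) \lor (F \land A) = \text{True} \lor \text{False} = \text{True}
(((C \land (A \land F)) \to A) \to C) \to ((((\lnot (F \to A) \lor C) \land (C \lor E)) \to \lnot (C \land \lnot ((A \to (A \land C)) \land A))) \lor (F \land A)) = \text{False} \to \text{True} = \text{True}

\text{True}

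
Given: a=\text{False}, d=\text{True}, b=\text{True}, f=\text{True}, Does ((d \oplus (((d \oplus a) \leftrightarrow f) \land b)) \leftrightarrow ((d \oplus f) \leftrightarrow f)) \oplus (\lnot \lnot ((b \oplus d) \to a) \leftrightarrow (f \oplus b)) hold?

d \oplus a = \text{True} \oplus \text{False} = \text{True}
(d \oplus a) \leftrightarrow f = \text{True} \leftrightarrow \text{True} = \text{True}
((d \oplus a) \leftrightarrow f) \land b = \text{True} \land \text{True} = \text{True}
d \oplus (((d \oplus a) \leftrightarrow f) \land b) = \text{True} \oplus \text{True} = \text{False}
d \oplus f = \text{True} \oplus \text{True} = \text{False}
(d \oplus f) \leftrightarrow f = \text{False} \leftrightarrow \text{True} = \text{False}
(d \oplus (((d \oplus a) \leftrightarrow f) \land b)) \leftrightarrow ((d \oplus f) \leftrightarrow f) = \text{False} \leftrightarrow \text{False} = \text{True}
b \oplus d = \text{True} \oplus \text{True} = \text{False}
(b \oplus d) \to a = \text{False} \to \text{False} = \text{True}
\lnot ((b \oplus d) \to a) = \lnot \text{True} = \text{False}
\lnot \lnot ((b \oplus d) \to a) = \lnot \text{False} = \text{True}
f \oplus b = \text{True} \oplus \text{True} = \text{False}
\lnot \lnot ((b \oplus d) \to a) \leftrightarrow (f \oplus b) = \text{True} \leftrightarrow \text{False} = \text{False}
((d \oplus (((d \oplus a) \leftrightarrow f) \land b)) \leftrightarrow ((d \oplus f) \leftrightarrow f)) \oplus (\lnot \lnot ((b \oplus d) \to a) \leftrightarrow (f \oplus b)) = \text{True} \oplus \text{False} = \text{True}

\text{True}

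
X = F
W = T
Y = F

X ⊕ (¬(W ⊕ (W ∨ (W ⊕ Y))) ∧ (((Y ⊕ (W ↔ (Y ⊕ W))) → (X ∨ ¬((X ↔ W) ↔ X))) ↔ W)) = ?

F

W ⊕ Y = T ⊕ F = T
W ∨ (W ⊕ Y) = T ∨ T = T
W ⊕ (W ∨ (W ⊕ Y)) = T ⊕ T = F
¬(W ⊕ (W ∨ (W ⊕ Y))) = ¬F = T
Y ⊕ W = F ⊕ T = T
W ↔ (Y ⊕ W) = T ↔ T = T
Y ⊕ (W ↔ (Y ⊕ W)) = F ⊕ T = T
X ↔ W = F ↔ T = F
(X ↔ W) ↔ X = F ↔ F = T
¬((X ↔ W) ↔ X) = ¬T = F
X ∨ ¬((X ↔ W) ↔ X) = F ∨ F = F
(Y ⊕ (W ↔ (Y ⊕ W))) → (X ∨ ¬((X ↔ W) ↔ X)) = T → F = F
((Y ⊕ (W ↔ (Y ⊕ W))) → (X ∨ ¬((X ↔ W) ↔ X))) ↔ W = F ↔ T = F
¬(W ⊕ (W ∨ (W ⊕ Y))) ∧ (((Y ⊕ (W ↔ (Y ⊕ W))) → (X ∨ ¬((X ↔ W) ↔ X))) ↔ W) = T ∧ F = F
X ⊕ (¬(W ⊕ (W ∨ (W ⊕ Y))) ∧ (((Y ⊕ (W ↔ (Y ⊕ W))) → (X ∨ ¬((X ↔ W) ↔ X))) ↔ W)) = F ⊕ F = F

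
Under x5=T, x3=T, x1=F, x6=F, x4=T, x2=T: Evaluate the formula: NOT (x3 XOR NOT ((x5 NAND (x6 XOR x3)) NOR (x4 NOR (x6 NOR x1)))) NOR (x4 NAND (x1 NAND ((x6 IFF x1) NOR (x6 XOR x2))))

x6 XOR x3 = F XOR T = T
x5 NAND (x6 XOR x3) = T NAND T = F
x6 NOR x1 = F NOR F = T
x4 NOR (x6 NOR x1) = T NOR T = F
(x5 NAND (x6 XOR x3)) NOR (x4 NOR (x6 NOR x1)) = F NOR F = T
NOT ((x5 NAND (x6 XOR x3)) NOR (x4 NOR (x6 NOR x1))) = NOT T = F
x3 XOR NOT ((x5 NAND (x6 XOR x3)) NOR (x4 NOR (x6 NOR x1))) = T XOR F = T
NOT (x3 XOR NOT ((x5 NAND (x6 XOR x3)) NOR (x4 NOR (x6 NOR x1)))) = NOT T = F
x6 IFF x1 = F IFF F = T
x6 XOR x2 = F XOR T = T
(x6 IFF x1) NOR (x6 XOR x2) = T NOR T = F
x1 NAND ((x6 IFF x1) NOR (x6 XOR x2)) = F NAND F = T
x4 NAND (x1 NAND ((x6 IFF x1) NOR (x6 XOR x2))) = T NAND T = F
NOT (x3 XOR NOT ((x5 NAND (x6 XOR x3)) NOR (x4 NOR (x6 NOR x1)))) NOR (x4 NAND (x1 NAND ((x6 IFF x1) NOR (x6 XOR x2)))) = F NOR F = T

T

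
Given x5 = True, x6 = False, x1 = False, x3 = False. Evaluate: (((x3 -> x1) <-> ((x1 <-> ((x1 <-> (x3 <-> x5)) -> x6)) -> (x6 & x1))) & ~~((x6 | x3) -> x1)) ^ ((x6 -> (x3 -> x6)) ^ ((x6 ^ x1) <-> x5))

True

x3 -> x1 = False -> False = True
x3 <-> x5 = False <-> True = False
x1 <-> (x3 <-> x5) = False <-> False = True
(x1 <-> (x3 <-> x5)) -> x6 = True -> False = False
x1 <-> ((x1 <-> (x3 <-> x5)) -> x6) = False <-> False = True
x6 & x1 = False & False = False
(x1 <-> ((x1 <-> (x3 <-> x5)) -> x6)) -> (x6 & x1) = True -> False = False
(x3 -> x1) <-> ((x1 <-> ((x1 <-> (x3 <-> x5)) -> x6)) -> (x6 & x1)) = True <-> False = False
x6 | x3 = False | False = False
(x6 | x3) -> x1 = False -> False = True
~((x6 | x3) -> x1) = ~True = False
~~((x6 | x3) -> x1) = ~False = True
((x3 -> x1) <-> ((x1 <-> ((x1 <-> (x3 <-> x5)) -> x6)) -> (x6 & x1))) & ~~((x6 | x3) -> x1) = False & True = False
x3 -> x6 = False -> False = True
x6 -> (x3 -> x6) = False -> True = True
x6 ^ x1 = False ^ False = False
(x6 ^ x1) <-> x5 = False <-> True = False
(x6 -> (x3 -> x6)) ^ ((x6 ^ x1) <-> x5) = True ^ False = True
(((x3 -> x1) <-> ((x1 <-> ((x1 <-> (x3 <-> x5)) -> x6)) -> (x6 & x1))) & ~~((x6 | x3) -> x1)) ^ ((x6 -> (x3 -> x6)) ^ ((x6 ^ x1) <-> x5)) = False ^ True = True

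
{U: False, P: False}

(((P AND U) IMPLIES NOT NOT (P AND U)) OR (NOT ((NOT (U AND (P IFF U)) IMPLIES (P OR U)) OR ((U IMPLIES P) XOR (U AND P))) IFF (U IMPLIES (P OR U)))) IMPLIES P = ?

False

P AND U = False AND False = False
P AND U = False AND False = False
NOT (P AND U) = NOT False = True
NOT NOT (P AND U) = NOT True = False
(P AND U) IMPLIES NOT NOT (P AND U) = False IMPLIES False = True
P IFF U = False IFF False = True
U AND (P IFF U) = False AND True = False
NOT (U AND (P IFF U)) = NOT False = True
P OR U = False OR False = False
NOT (U AND (P IFF U)) IMPLIES (P OR U) = True IMPLIES False = False
U IMPLIES P = False IMPLIES False = True
U AND P = False AND False = False
(U IMPLIES P) XOR (U AND P) = True XOR False = True
(NOT (U AND (P IFF U)) IMPLIES (P OR U)) OR ((U IMPLIES P) XOR (U AND P)) = False OR True = True
NOT ((NOT (U AND (P IFF U)) IMPLIES (P OR U)) OR ((U IMPLIES P) XOR (U AND P))) = NOT True = False
P OR U = False OR False = False
U IMPLIES (P OR U) = False IMPLIES False = True
NOT ((NOT (U AND (P IFF U)) IMPLIES (P OR U)) OR ((U IMPLIES P) XOR (U AND P))) IFF (U IMPLIES (P OR U)) = False IFF True = False
((P AND U) IMPLIES NOT NOT (P AND U)) OR (NOT ((NOT (U AND (P IFF U)) IMPLIES (P OR U)) OR ((U IMPLIES P) XOR (U AND P))) IFF (U IMPLIES (P OR U))) = True OR False = True
(((P AND U) IMPLIES NOT NOT (P AND U)) OR (NOT ((NOT (U AND (P IFF U)) IMPLIES (P OR U)) OR ((U IMPLIES P) XOR (U AND P))) IFF (U IMPLIES (P OR U)))) IMPLIES P = True IMPLIES False = False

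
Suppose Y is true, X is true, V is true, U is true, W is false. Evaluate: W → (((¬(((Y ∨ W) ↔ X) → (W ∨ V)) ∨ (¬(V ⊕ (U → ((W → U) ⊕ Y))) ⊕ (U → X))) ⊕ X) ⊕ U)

True

Y ∨ W = True ∨ False = True
(Y ∨ W) ↔ X = True ↔ True = True
W ∨ V = False ∨ True = True
((Y ∨ W) ↔ X) → (W ∨ V) = True → True = True
¬(((Y ∨ W) ↔ X) → (W ∨ V)) = ¬True = False
W → U = False → True = True
(W → U) ⊕ Y = True ⊕ True = False
U → ((W → U) ⊕ Y) = True → False = False
V ⊕ (U → ((W → U) ⊕ Y)) = True ⊕ False = True
¬(V ⊕ (U → ((W → U) ⊕ Y))) = ¬True = False
U → X = True → True = True
¬(V ⊕ (U → ((W → U) ⊕ Y))) ⊕ (U → X) = False ⊕ True = True
¬(((Y ∨ W) ↔ X) → (W ∨ V)) ∨ (¬(V ⊕ (U → ((W → U) ⊕ Y))) ⊕ (U → X)) = False ∨ True = True
(¬(((Y ∨ W) ↔ X) → (W ∨ V)) ∨ (¬(V ⊕ (U → ((W → U) ⊕ Y))) ⊕ (U → X))) ⊕ X = True ⊕ True = False
((¬(((Y ∨ W) ↔ X) → (W ∨ V)) ∨ (¬(V ⊕ (U → ((W → U) ⊕ Y))) ⊕ (U → X))) ⊕ X) ⊕ U = False ⊕ True = True
W → (((¬(((Y ∨ W) ↔ X) → (W ∨ V)) ∨ (¬(V ⊕ (U → ((W → U) ⊕ Y))) ⊕ (U → X))) ⊕ X) ⊕ U) = False → True = True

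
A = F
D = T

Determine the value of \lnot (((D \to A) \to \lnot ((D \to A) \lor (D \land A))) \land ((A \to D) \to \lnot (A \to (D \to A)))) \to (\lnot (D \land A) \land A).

D \to A = T \to F = F
D \to A = T \to F = F
D \land A = T \land F = F
(D \to A) \lor (D \land A) = F \lor F = F
\lnot ((D \to A) \lor (D \land A)) = \lnot F = T
(D \to A) \to \lnot ((D \to A) \lor (D \land A)) = F \to T = T
A \to D = F \to T = T
D \to A = T \to F = F
A \to (D \to A) = F \to F = T
\lnot (A \to (D \to A)) = \lnot T = F
(A \to D) \to \lnot (A \to (D \to A)) = T \to F = F
((D \to A) \to \lnot ((D \to A) \lor (D \land A))) \land ((A \to D) \to \lnot (A \to (D \to A))) = T \land F = F
\lnot (((D \to A) \to \lnot ((D \to A) \lor (D \land A))) \land ((A \to D) \to \lnot (A \to (D \to A)))) = \lnot F = T
D \land A = T \land F = F
\lnot (D \land A) = \lnot F = T
\lnot (D \land A) \land A = T \land F = F
\lnot (((D \to A) \to \lnot ((D \to A) \lor (D \land A))) \land ((A \to D) \to \lnot (A \to (D \to A)))) \to (\lnot (D \land A) \land A) = T \to F = F

F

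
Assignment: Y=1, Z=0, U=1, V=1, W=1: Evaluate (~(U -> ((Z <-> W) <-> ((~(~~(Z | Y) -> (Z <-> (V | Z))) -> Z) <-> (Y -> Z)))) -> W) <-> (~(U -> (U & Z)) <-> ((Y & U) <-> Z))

0

Substituting Y=1, Z=0, U=1, V=1, W=1:
Z <-> W = 0 <-> 1 = 0
Z | Y = 0 | 1 = 1
~(Z | Y) = ~1 = 0
~~(Z | Y) = ~0 = 1
V | Z = 1 | 0 = 1
Z <-> (V | Z) = 0 <-> 1 = 0
~~(Z | Y) -> (Z <-> (V | Z)) = 1 -> 0 = 0
~(~~(Z | Y) -> (Z <-> (V | Z))) = ~0 = 1
~(~~(Z | Y) -> (Z <-> (V | Z))) -> Z = 1 -> 0 = 0
Y -> Z = 1 -> 0 = 0
(~(~~(Z | Y) -> (Z <-> (V | Z))) -> Z) <-> (Y -> Z) = 0 <-> 0 = 1
(Z <-> W) <-> ((~(~~(Z | Y) -> (Z <-> (V | Z))) -> Z) <-> (Y -> Z)) = 0 <-> 1 = 0
U -> ((Z <-> W) <-> ((~(~~(Z | Y) -> (Z <-> (V | Z))) -> Z) <-> (Y -> Z))) = 1 -> 0 = 0
~(U -> ((Z <-> W) <-> ((~(~~(Z | Y) -> (Z <-> (V | Z))) -> Z) <-> (Y -> Z)))) = ~0 = 1
~(U -> ((Z <-> W) <-> ((~(~~(Z | Y) -> (Z <-> (V | Z))) -> Z) <-> (Y -> Z)))) -> W = 1 -> 1 = 1
U & Z = 1 & 0 = 0
U -> (U & Z) = 1 -> 0 = 0
~(U -> (U & Z)) = ~0 = 1
Y & U = 1 & 1 = 1
(Y & U) <-> Z = 1 <-> 0 = 0
~(U -> (U & Z)) <-> ((Y & U) <-> Z) = 1 <-> 0 = 0
(~(U -> ((Z <-> W) <-> ((~(~~(Z | Y) -> (Z <-> (V | Z))) -> Z) <-> (Y -> Z)))) -> W) <-> (~(U -> (U & Z)) <-> ((Y & U) <-> Z)) = 1 <-> 0 = 0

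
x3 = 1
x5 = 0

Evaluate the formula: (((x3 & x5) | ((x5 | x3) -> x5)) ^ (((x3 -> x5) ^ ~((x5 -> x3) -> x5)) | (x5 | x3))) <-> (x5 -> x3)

1

x3 & x5 = 1 & 0 = 0
x5 | x3 = 0 | 1 = 1
(x5 | x3) -> x5 = 1 -> 0 = 0
(x3 & x5) | ((x5 | x3) -> x5) = 0 | 0 = 0
x3 -> x5 = 1 -> 0 = 0
x5 -> x3 = 0 -> 1 = 1
(x5 -> x3) -> x5 = 1 -> 0 = 0
~((x5 -> x3) -> x5) = ~0 = 1
(x3 -> x5) ^ ~((x5 -> x3) -> x5) = 0 ^ 1 = 1
x5 | x3 = 0 | 1 = 1
((x3 -> x5) ^ ~((x5 -> x3) -> x5)) | (x5 | x3) = 1 | 1 = 1
((x3 & x5) | ((x5 | x3) -> x5)) ^ (((x3 -> x5) ^ ~((x5 -> x3) -> x5)) | (x5 | x3)) = 0 ^ 1 = 1
x5 -> x3 = 0 -> 1 = 1
(((x3 & x5) | ((x5 | x3) -> x5)) ^ (((x3 -> x5) ^ ~((x5 -> x3) -> x5)) | (x5 | x3))) <-> (x5 -> x3) = 1 <-> 1 = 1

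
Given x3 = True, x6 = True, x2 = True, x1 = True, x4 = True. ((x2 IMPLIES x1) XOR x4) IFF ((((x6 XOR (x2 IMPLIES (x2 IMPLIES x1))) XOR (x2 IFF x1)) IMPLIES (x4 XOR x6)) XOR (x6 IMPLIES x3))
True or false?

x2 IMPLIES x1 = True IMPLIES True = True
(x2 IMPLIES x1) XOR x4 = True XOR True = False
x2 IMPLIES x1 = True IMPLIES True = True
x2 IMPLIES (x2 IMPLIES x1) = True IMPLIES True = True
x6 XOR (x2 IMPLIES (x2 IMPLIES x1)) = True XOR True = False
x2 IFF x1 = True IFF True = True
(x6 XOR (x2 IMPLIES (x2 IMPLIES x1))) XOR (x2 IFF x1) = False XOR True = True
x4 XOR x6 = True XOR True = False
((x6 XOR (x2 IMPLIES (x2 IMPLIES x1))) XOR (x2 IFF x1)) IMPLIES (x4 XOR x6) = True IMPLIES False = False
x6 IMPLIES x3 = True IMPLIES True = True
(((x6 XOR (x2 IMPLIES (x2 IMPLIES x1))) XOR (x2 IFF x1)) IMPLIES (x4 XOR x6)) XOR (x6 IMPLIES x3) = False XOR True = True
((x2 IMPLIES x1) XOR x4) IFF ((((x6 XOR (x2 IMPLIES (x2 IMPLIES x1))) XOR (x2 IFF x1)) IMPLIES (x4 XOR x6)) XOR (x6 IMPLIES x3)) = False IFF True = False

False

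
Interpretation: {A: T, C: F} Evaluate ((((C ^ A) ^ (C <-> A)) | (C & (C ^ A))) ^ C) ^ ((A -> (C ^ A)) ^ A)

C ^ A = F ^ T = T
C <-> A = F <-> T = F
(C ^ A) ^ (C <-> A) = T ^ F = T
C ^ A = F ^ T = T
C & (C ^ A) = F & T = F
((C ^ A) ^ (C <-> A)) | (C & (C ^ A)) = T | F = T
(((C ^ A) ^ (C <-> A)) | (C & (C ^ A))) ^ C = T ^ F = T
C ^ A = F ^ T = T
A -> (C ^ A) = T -> T = T
(A -> (C ^ A)) ^ A = T ^ T = F
((((C ^ A) ^ (C <-> A)) | (C & (C ^ A))) ^ C) ^ ((A -> (C ^ A)) ^ A) = T ^ F = T

T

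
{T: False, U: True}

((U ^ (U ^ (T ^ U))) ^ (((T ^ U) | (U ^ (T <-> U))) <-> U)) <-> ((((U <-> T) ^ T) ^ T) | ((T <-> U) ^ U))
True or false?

T ^ U = False ^ True = True
U ^ (T ^ U) = True ^ True = False
U ^ (U ^ (T ^ U)) = True ^ False = True
T ^ U = False ^ True = True
T <-> U = False <-> True = False
U ^ (T <-> U) = True ^ False = True
(T ^ U) | (U ^ (T <-> U)) = True | True = True
((T ^ U) | (U ^ (T <-> U))) <-> U = True <-> True = True
(U ^ (U ^ (T ^ U))) ^ (((T ^ U) | (U ^ (T <-> U))) <-> U) = True ^ True = False
U <-> T = True <-> False = False
(U <-> T) ^ T = False ^ False = False
((U <-> T) ^ T) ^ T = False ^ False = False
T <-> U = False <-> True = False
(T <-> U) ^ U = False ^ True = True
(((U <-> T) ^ T) ^ T) | ((T <-> U) ^ U) = False | True = True
((U ^ (U ^ (T ^ U))) ^ (((T ^ U) | (U ^ (T <-> U))) <-> U)) <-> ((((U <-> T) ^ T) ^ T) | ((T <-> U) ^ U)) = False <-> True = False

False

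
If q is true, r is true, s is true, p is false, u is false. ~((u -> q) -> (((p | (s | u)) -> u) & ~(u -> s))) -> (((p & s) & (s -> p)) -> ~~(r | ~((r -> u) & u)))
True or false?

T

Substituting q=T, r=T, s=T, p=F, u=F:
u -> q = F -> T = T
s | u = T | F = T
p | (s | u) = F | T = T
(p | (s | u)) -> u = T -> F = F
u -> s = F -> T = T
~(u -> s) = ~T = F
((p | (s | u)) -> u) & ~(u -> s) = F & F = F
(u -> q) -> (((p | (s | u)) -> u) & ~(u -> s)) = T -> F = F
~((u -> q) -> (((p | (s | u)) -> u) & ~(u -> s))) = ~F = T
p & s = F & T = F
s -> p = T -> F = F
(p & s) & (s -> p) = F & F = F
r -> u = T -> F = F
(r -> u) & u = F & F = F
~((r -> u) & u) = ~F = T
r | ~((r -> u) & u) = T | T = T
~(r | ~((r -> u) & u)) = ~T = F
~~(r | ~((r -> u) & u)) = ~F = T
((p & s) & (s -> p)) -> ~~(r | ~((r -> u) & u)) = F -> T = T
~((u -> q) -> (((p | (s | u)) -> u) & ~(u -> s))) -> (((p & s) & (s -> p)) -> ~~(r | ~((r -> u) & u))) = T -> T = T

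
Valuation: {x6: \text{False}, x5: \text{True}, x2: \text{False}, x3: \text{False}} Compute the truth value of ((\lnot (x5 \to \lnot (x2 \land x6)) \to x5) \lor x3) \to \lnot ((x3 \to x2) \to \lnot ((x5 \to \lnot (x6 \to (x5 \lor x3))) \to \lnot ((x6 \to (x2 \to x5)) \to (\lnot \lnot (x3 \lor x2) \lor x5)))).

\text{True}

x2 \land x6 = \text{False} \land \text{False} = \text{False}
\lnot (x2 \land x6) = \lnot \text{False} = \text{True}
x5 \to \lnot (x2 \land x6) = \text{True} \to \text{True} = \text{True}
\lnot (x5 \to \lnot (x2 \land x6)) = \lnot \text{True} = \text{False}
\lnot (x5 \to \lnot (x2 \land x6)) \to x5 = \text{False} \to \text{True} = \text{True}
(\lnot (x5 \to \lnot (x2 \land x6)) \to x5) \lor x3 = \text{True} \lor \text{False} = \text{True}
x3 \to x2 = \text{False} \to \text{False} = \text{True}
x5 \lor x3 = \text{True} \lor \text{False} = \text{True}
x6 \to (x5 \lor x3) = \text{False} \to \text{True} = \text{True}
\lnot (x6 \to (x5 \lor x3)) = \lnot \text{True} = \text{False}
x5 \to \lnot (x6 \to (x5 \lor x3)) = \text{True} \to \text{False} = \text{False}
x2 \to x5 = \text{False} \to \text{True} = \text{True}
x6 \to (x2 \to x5) = \text{False} \to \text{True} = \text{True}
x3 \lor x2 = \text{False} \lor \text{False} = \text{False}
\lnot (x3 \lor x2) = \lnot \text{False} = \text{True}
\lnot \lnot (x3 \lor x2) = \lnot \text{True} = \text{False}
\lnot \lnot (x3 \lor x2) \lor x5 = \text{False} \lor \text{True} = \text{True}
(x6 \to (x2 \to x5)) \to (\lnot \lnot (x3 \lor x2) \lor x5) = \text{True} \to \text{True} = \text{True}
\lnot ((x6 \to (x2 \to x5)) \to (\lnot \lnot (x3 \lor x2) \lor x5)) = \lnot \text{True} = \text{False}
(x5 \to \lnot (x6 \to (x5 \lor x3))) \to \lnot ((x6 \to (x2 \to x5)) \to (\lnot \lnot (x3 \lor x2) \lor x5)) = \text{False} \to \text{False} = \text{True}
\lnot ((x5 \to \lnot (x6 \to (x5 \lor x3))) \to \lnot ((x6 \to (x2 \to x5)) \to (\lnot \lnot (x3 \lor x2) \lor x5))) = \lnot \text{True} = \text{False}
(x3 \to x2) \to \lnot ((x5 \to \lnot (x6 \to (x5 \lor x3))) \to \lnot ((x6 \to (x2 \to x5)) \to (\lnot \lnot (x3 \lor x2) \lor x5))) = \text{True} \to \text{False} = \text{False}
\lnot ((x3 \to x2) \to \lnot ((x5 \to \lnot (x6 \to (x5 \lor x3))) \to \lnot ((x6 \to (x2 \to x5)) \to (\lnot \lnot (x3 \lor x2) \lor x5)))) = \lnot \text{False} = \text{True}
((\lnot (x5 \to \lnot (x2 \land x6)) \to x5) \lor x3) \to \lnot ((x3 \to x2) \to \lnot ((x5 \to \lnot (x6 \to (x5 \lor x3))) \to \lnot ((x6 \to (x2 \to x5)) \to (\lnot \lnot (x3 \lor x2) \lor x5)))) = \text{True} \to \text{True} = \text{True}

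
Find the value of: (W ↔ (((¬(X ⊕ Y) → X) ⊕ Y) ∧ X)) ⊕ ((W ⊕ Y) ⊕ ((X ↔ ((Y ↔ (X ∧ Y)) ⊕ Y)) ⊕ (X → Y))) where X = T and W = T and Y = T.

X ⊕ Y = T ⊕ T = F
¬(X ⊕ Y) = ¬F = T
¬(X ⊕ Y) → X = T → T = T
(¬(X ⊕ Y) → X) ⊕ Y = T ⊕ T = F
((¬(X ⊕ Y) → X) ⊕ Y) ∧ X = F ∧ T = F
W ↔ (((¬(X ⊕ Y) → X) ⊕ Y) ∧ X) = T ↔ F = F
W ⊕ Y = T ⊕ T = F
X ∧ Y = T ∧ T = T
Y ↔ (X ∧ Y) = T ↔ T = T
(Y ↔ (X ∧ Y)) ⊕ Y = T ⊕ T = F
X ↔ ((Y ↔ (X ∧ Y)) ⊕ Y) = T ↔ F = F
X → Y = T → T = T
(X ↔ ((Y ↔ (X ∧ Y)) ⊕ Y)) ⊕ (X → Y) = F ⊕ T = T
(W ⊕ Y) ⊕ ((X ↔ ((Y ↔ (X ∧ Y)) ⊕ Y)) ⊕ (X → Y)) = F ⊕ T = T
(W ↔ (((¬(X ⊕ Y) → X) ⊕ Y) ∧ X)) ⊕ ((W ⊕ Y) ⊕ ((X ↔ ((Y ↔ (X ∧ Y)) ⊕ Y)) ⊕ (X → Y))) = F ⊕ T = T

T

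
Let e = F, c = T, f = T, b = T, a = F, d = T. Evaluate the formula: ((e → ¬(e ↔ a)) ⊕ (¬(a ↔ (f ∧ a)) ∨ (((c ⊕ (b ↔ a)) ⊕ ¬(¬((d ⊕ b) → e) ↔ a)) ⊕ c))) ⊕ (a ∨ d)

F

e ↔ a = F ↔ F = T
¬(e ↔ a) = ¬T = F
e → ¬(e ↔ a) = F → F = T
f ∧ a = T ∧ F = F
a ↔ (f ∧ a) = F ↔ F = T
¬(a ↔ (f ∧ a)) = ¬T = F
b ↔ a = T ↔ F = F
c ⊕ (b ↔ a) = T ⊕ F = T
d ⊕ b = T ⊕ T = F
(d ⊕ b) → e = F → F = T
¬((d ⊕ b) → e) = ¬T = F
¬((d ⊕ b) → e) ↔ a = F ↔ F = T
¬(¬((d ⊕ b) → e) ↔ a) = ¬T = F
(c ⊕ (b ↔ a)) ⊕ ¬(¬((d ⊕ b) → e) ↔ a) = T ⊕ F = T
((c ⊕ (b ↔ a)) ⊕ ¬(¬((d ⊕ b) → e) ↔ a)) ⊕ c = T ⊕ T = F
¬(a ↔ (f ∧ a)) ∨ (((c ⊕ (b ↔ a)) ⊕ ¬(¬((d ⊕ b) → e) ↔ a)) ⊕ c) = F ∨ F = F
(e → ¬(e ↔ a)) ⊕ (¬(a ↔ (f ∧ a)) ∨ (((c ⊕ (b ↔ a)) ⊕ ¬(¬((d ⊕ b) → e) ↔ a)) ⊕ c)) = T ⊕ F = T
a ∨ d = F ∨ T = T
((e → ¬(e ↔ a)) ⊕ (¬(a ↔ (f ∧ a)) ∨ (((c ⊕ (b ↔ a)) ⊕ ¬(¬((d ⊕ b) → e) ↔ a)) ⊕ c))) ⊕ (a ∨ d) = T ⊕ T = F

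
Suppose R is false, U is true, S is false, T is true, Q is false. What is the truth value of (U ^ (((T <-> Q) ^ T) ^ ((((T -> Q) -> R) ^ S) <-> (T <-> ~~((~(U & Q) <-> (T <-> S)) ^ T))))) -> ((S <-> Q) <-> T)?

True

T <-> Q = True <-> False = False
(T <-> Q) ^ T = False ^ True = True
T -> Q = True -> False = False
(T -> Q) -> R = False -> False = True
((T -> Q) -> R) ^ S = True ^ False = True
U & Q = True & False = False
~(U & Q) = ~False = True
T <-> S = True <-> False = False
~(U & Q) <-> (T <-> S) = True <-> False = False
(~(U & Q) <-> (T <-> S)) ^ T = False ^ True = True
~((~(U & Q) <-> (T <-> S)) ^ T) = ~True = False
~~((~(U & Q) <-> (T <-> S)) ^ T) = ~False = True
T <-> ~~((~(U & Q) <-> (T <-> S)) ^ T) = True <-> True = True
(((T -> Q) -> R) ^ S) <-> (T <-> ~~((~(U & Q) <-> (T <-> S)) ^ T)) = True <-> True = True
((T <-> Q) ^ T) ^ ((((T -> Q) -> R) ^ S) <-> (T <-> ~~((~(U & Q) <-> (T <-> S)) ^ T))) = True ^ True = False
U ^ (((T <-> Q) ^ T) ^ ((((T -> Q) -> R) ^ S) <-> (T <-> ~~((~(U & Q) <-> (T <-> S)) ^ T)))) = True ^ False = True
S <-> Q = False <-> False = True
(S <-> Q) <-> T = True <-> True = True
(U ^ (((T <-> Q) ^ T) ^ ((((T -> Q) -> R) ^ S) <-> (T <-> ~~((~(U & Q) <-> (T <-> S)) ^ T))))) -> ((S <-> Q) <-> T) = True -> True = True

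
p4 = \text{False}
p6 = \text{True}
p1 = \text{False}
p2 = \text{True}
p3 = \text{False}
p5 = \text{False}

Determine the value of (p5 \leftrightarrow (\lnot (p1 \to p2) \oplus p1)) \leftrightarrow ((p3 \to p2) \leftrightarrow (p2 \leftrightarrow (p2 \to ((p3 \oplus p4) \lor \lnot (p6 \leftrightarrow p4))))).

p1 \to p2 = \text{False} \to \text{True} = \text{True}
\lnot (p1 \to p2) = \lnot \text{True} = \text{False}
\lnot (p1 \to p2) \oplus p1 = \text{False} \oplus \text{False} = \text{False}
p5 \leftrightarrow (\lnot (p1 \to p2) \oplus p1) = \text{False} \leftrightarrow \text{False} = \text{True}
p3 \to p2 = \text{False} \to \text{True} = \text{True}
p3 \oplus p4 = \text{False} \oplus \text{False} = \text{False}
p6 \leftrightarrow p4 = \text{True} \leftrightarrow \text{False} = \text{False}
\lnot (p6 \leftrightarrow p4) = \lnot \text{False} = \text{True}
(p3 \oplus p4) \lor \lnot (p6 \leftrightarrow p4) = \text{False} \lor \text{True} = \text{True}
p2 \to ((p3 \oplus p4) \lor \lnot (p6 \leftrightarrow p4)) = \text{True} \to \text{True} = \text{True}
p2 \leftrightarrow (p2 \to ((p3 \oplus p4) \lor \lnot (p6 \leftrightarrow p4))) = \text{True} \leftrightarrow \text{True} = \text{True}
(p3 \to p2) \leftrightarrow (p2 \leftrightarrow (p2 \to ((p3 \oplus p4) \lor \lnot (p6 \leftrightarrow p4)))) = \text{True} \leftrightarrow \text{True} = \text{True}
(p5 \leftrightarrow (\lnot (p1 \to p2) \oplus p1)) \leftrightarrow ((p3 \to p2) \leftrightarrow (p2 \leftrightarrow (p2 \to ((p3 \oplus p4) \lor \lnot (p6 \leftrightarrow p4))))) = \text{True} \leftrightarrow \text{True} = \text{True}

\text{True}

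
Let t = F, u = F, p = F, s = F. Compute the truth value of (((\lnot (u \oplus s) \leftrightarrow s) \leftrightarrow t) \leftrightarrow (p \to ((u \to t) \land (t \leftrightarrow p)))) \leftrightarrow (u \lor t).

F

u \oplus s = F \oplus F = F
\lnot (u \oplus s) = \lnot F = T
\lnot (u \oplus s) \leftrightarrow s = T \leftrightarrow F = F
(\lnot (u \oplus s) \leftrightarrow s) \leftrightarrow t = F \leftrightarrow F = T
u \to t = F \to F = T
t \leftrightarrow p = F \leftrightarrow F = T
(u \to t) \land (t \leftrightarrow p) = T \land T = T
p \to ((u \to t) \land (t \leftrightarrow p)) = F \to T = T
((\lnot (u \oplus s) \leftrightarrow s) \leftrightarrow t) \leftrightarrow (p \to ((u \to t) \land (t \leftrightarrow p))) = T \leftrightarrow T = T
u \lor t = F \lor F = F
(((\lnot (u \oplus s) \leftrightarrow s) \leftrightarrow t) \leftrightarrow (p \to ((u \to t) \land (t \leftrightarrow p)))) \leftrightarrow (u \lor t) = T \leftrightarrow F = F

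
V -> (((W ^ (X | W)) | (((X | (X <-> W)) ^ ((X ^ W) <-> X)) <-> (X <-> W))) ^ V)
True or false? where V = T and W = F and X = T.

F

X | W = T | F = T
W ^ (X | W) = F ^ T = T
X <-> W = T <-> F = F
X | (X <-> W) = T | F = T
X ^ W = T ^ F = T
(X ^ W) <-> X = T <-> T = T
(X | (X <-> W)) ^ ((X ^ W) <-> X) = T ^ T = F
X <-> W = T <-> F = F
((X | (X <-> W)) ^ ((X ^ W) <-> X)) <-> (X <-> W) = F <-> F = T
(W ^ (X | W)) | (((X | (X <-> W)) ^ ((X ^ W) <-> X)) <-> (X <-> W)) = T | T = T
((W ^ (X | W)) | (((X | (X <-> W)) ^ ((X ^ W) <-> X)) <-> (X <-> W))) ^ V = T ^ T = F
V -> (((W ^ (X | W)) | (((X | (X <-> W)) ^ ((X ^ W) <-> X)) <-> (X <-> W))) ^ V) = T -> F = F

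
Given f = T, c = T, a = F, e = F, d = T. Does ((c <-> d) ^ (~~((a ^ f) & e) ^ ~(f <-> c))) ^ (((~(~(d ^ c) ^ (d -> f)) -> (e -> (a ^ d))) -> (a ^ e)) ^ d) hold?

F

Substituting f=T, c=T, a=F, e=F, d=T:
c <-> d = T <-> T = T
a ^ f = F ^ T = T
(a ^ f) & e = T & F = F
~((a ^ f) & e) = ~F = T
~~((a ^ f) & e) = ~T = F
f <-> c = T <-> T = T
~(f <-> c) = ~T = F
~~((a ^ f) & e) ^ ~(f <-> c) = F ^ F = F
(c <-> d) ^ (~~((a ^ f) & e) ^ ~(f <-> c)) = T ^ F = T
d ^ c = T ^ T = F
~(d ^ c) = ~F = T
d -> f = T -> T = T
~(d ^ c) ^ (d -> f) = T ^ T = F
~(~(d ^ c) ^ (d -> f)) = ~F = T
a ^ d = F ^ T = T
e -> (a ^ d) = F -> T = T
~(~(d ^ c) ^ (d -> f)) -> (e -> (a ^ d)) = T -> T = T
a ^ e = F ^ F = F
(~(~(d ^ c) ^ (d -> f)) -> (e -> (a ^ d))) -> (a ^ e) = T -> F = F
((~(~(d ^ c) ^ (d -> f)) -> (e -> (a ^ d))) -> (a ^ e)) ^ d = F ^ T = T
((c <-> d) ^ (~~((a ^ f) & e) ^ ~(f <-> c))) ^ (((~(~(d ^ c) ^ (d -> f)) -> (e -> (a ^ d))) -> (a ^ e)) ^ d) = T ^ T = F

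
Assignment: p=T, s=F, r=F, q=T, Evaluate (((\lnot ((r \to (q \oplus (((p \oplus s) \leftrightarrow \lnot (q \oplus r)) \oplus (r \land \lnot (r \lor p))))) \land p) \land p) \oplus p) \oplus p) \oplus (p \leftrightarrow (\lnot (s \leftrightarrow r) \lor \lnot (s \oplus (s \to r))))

F

p \oplus s = T \oplus F = T
q \oplus r = T \oplus F = T
\lnot (q \oplus r) = \lnot T = F
(p \oplus s) \leftrightarrow \lnot (q \oplus r) = T \leftrightarrow F = F
r \lor p = F \lor T = T
\lnot (r \lor p) = \lnot T = F
r \land \lnot (r \lor p) = F \land F = F
((p \oplus s) \leftrightarrow \lnot (q \oplus r)) \oplus (r \land \lnot (r \lor p)) = F \oplus F = F
q \oplus (((p \oplus s) \leftrightarrow \lnot (q \oplus r)) \oplus (r \land \lnot (r \lor p))) = T \oplus F = T
r \to (q \oplus (((p \oplus s) \leftrightarrow \lnot (q \oplus r)) \oplus (r \land \lnot (r \lor p)))) = F \to T = T
(r \to (q \oplus (((p \oplus s) \leftrightarrow \lnot (q \oplus r)) \oplus (r \land \lnot (r \lor p))))) \land p = T \land T = T
\lnot ((r \to (q \oplus (((p \oplus s) \leftrightarrow \lnot (q \oplus r)) \oplus (r \land \lnot (r \lor p))))) \land p) = \lnot T = F
\lnot ((r \to (q \oplus (((p \oplus s) \leftrightarrow \lnot (q \oplus r)) \oplus (r \land \lnot (r \lor p))))) \land p) \land p = F \land T = F
(\lnot ((r \to (q \oplus (((p \oplus s) \leftrightarrow \lnot (q \oplus r)) \oplus (r \land \lnot (r \lor p))))) \land p) \land p) \oplus p = F \oplus T = T
((\lnot ((r \to (q \oplus (((p \oplus s) \leftrightarrow \lnot (q \oplus r)) \oplus (r \land \lnot (r \lor p))))) \land p) \land p) \oplus p) \oplus p = T \oplus T = F
s \leftrightarrow r = F \leftrightarrow F = T
\lnot (s \leftrightarrow r) = \lnot T = F
s \to r = F \to F = T
s \oplus (s \to r) = F \oplus T = T
\lnot (s \oplus (s \to r)) = \lnot T = F
\lnot (s \leftrightarrow r) \lor \lnot (s \oplus (s \to r)) = F \lor F = F
p \leftrightarrow (\lnot (s \leftrightarrow r) \lor \lnot (s \oplus (s \to r))) = T \leftrightarrow F = F
(((\lnot ((r \to (q \oplus (((p \oplus s) \leftrightarrow \lnot (q \oplus r)) \oplus (r \land \lnot (r \lor p))))) \land p) \land p) \oplus p) \oplus p) \oplus (p \leftrightarrow (\lnot (s \leftrightarrow r) \lor \lnot (s \oplus (s \to r)))) = F \oplus F = F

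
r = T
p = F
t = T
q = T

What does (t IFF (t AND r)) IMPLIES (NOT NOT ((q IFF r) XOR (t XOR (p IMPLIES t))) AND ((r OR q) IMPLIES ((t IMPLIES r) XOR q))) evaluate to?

F

t AND r = T AND T = T
t IFF (t AND r) = T IFF T = T
q IFF r = T IFF T = T
p IMPLIES t = F IMPLIES T = T
t XOR (p IMPLIES t) = T XOR T = F
(q IFF r) XOR (t XOR (p IMPLIES t)) = T XOR F = T
NOT ((q IFF r) XOR (t XOR (p IMPLIES t))) = NOT T = F
NOT NOT ((q IFF r) XOR (t XOR (p IMPLIES t))) = NOT F = T
r OR q = T OR T = T
t IMPLIES r = T IMPLIES T = T
(t IMPLIES r) XOR q = T XOR T = F
(r OR q) IMPLIES ((t IMPLIES r) XOR q) = T IMPLIES F = F
NOT NOT ((q IFF r) XOR (t XOR (p IMPLIES t))) AND ((r OR q) IMPLIES ((t IMPLIES r) XOR q)) = T AND F = F
(t IFF (t AND r)) IMPLIES (NOT NOT ((q IFF r) XOR (t XOR (p IMPLIES t))) AND ((r OR q) IMPLIES ((t IMPLIES r) XOR q))) = T IMPLIES F = F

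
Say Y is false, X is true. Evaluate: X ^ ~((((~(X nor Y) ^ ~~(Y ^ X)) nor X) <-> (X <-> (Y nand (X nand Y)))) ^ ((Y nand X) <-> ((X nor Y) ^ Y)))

0

Substituting Y=0, X=1:
X nor Y = 1 nor 0 = 0
~(X nor Y) = ~0 = 1
Y ^ X = 0 ^ 1 = 1
~(Y ^ X) = ~1 = 0
~~(Y ^ X) = ~0 = 1
~(X nor Y) ^ ~~(Y ^ X) = 1 ^ 1 = 0
(~(X nor Y) ^ ~~(Y ^ X)) nor X = 0 nor 1 = 0
X nand Y = 1 nand 0 = 1
Y nand (X nand Y) = 0 nand 1 = 1
X <-> (Y nand (X nand Y)) = 1 <-> 1 = 1
((~(X nor Y) ^ ~~(Y ^ X)) nor X) <-> (X <-> (Y nand (X nand Y))) = 0 <-> 1 = 0
Y nand X = 0 nand 1 = 1
X nor Y = 1 nor 0 = 0
(X nor Y) ^ Y = 0 ^ 0 = 0
(Y nand X) <-> ((X nor Y) ^ Y) = 1 <-> 0 = 0
(((~(X nor Y) ^ ~~(Y ^ X)) nor X) <-> (X <-> (Y nand (X nand Y)))) ^ ((Y nand X) <-> ((X nor Y) ^ Y)) = 0 ^ 0 = 0
~((((~(X nor Y) ^ ~~(Y ^ X)) nor X) <-> (X <-> (Y nand (X nand Y)))) ^ ((Y nand X) <-> ((X nor Y) ^ Y))) = ~0 = 1
X ^ ~((((~(X nor Y) ^ ~~(Y ^ X)) nor X) <-> (X <-> (Y nand (X nand Y)))) ^ ((Y nand X) <-> ((X nor Y) ^ Y))) = 1 ^ 1 = 0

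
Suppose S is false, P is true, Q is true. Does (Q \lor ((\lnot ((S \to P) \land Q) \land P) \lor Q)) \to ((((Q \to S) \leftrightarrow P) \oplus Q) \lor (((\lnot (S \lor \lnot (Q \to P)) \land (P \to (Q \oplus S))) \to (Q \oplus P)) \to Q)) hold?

S \to P = F \to T = T
(S \to P) \land Q = T \land T = T
\lnot ((S \to P) \land Q) = \lnot T = F
\lnot ((S \to P) \land Q) \land P = F \land T = F
(\lnot ((S \to P) \land Q) \land P) \lor Q = F \lor T = T
Q \lor ((\lnot ((S \to P) \land Q) \land P) \lor Q) = T \lor T = T
Q \to S = T \to F = F
(Q \to S) \leftrightarrow P = F \leftrightarrow T = F
((Q \to S) \leftrightarrow P) \oplus Q = F \oplus T = T
Q \to P = T \to T = T
\lnot (Q \to P) = \lnot T = F
S \lor \lnot (Q \to P) = F \lor F = F
\lnot (S \lor \lnot (Q \to P)) = \lnot F = T
Q \oplus S = T \oplus F = T
P \to (Q \oplus S) = T \to T = T
\lnot (S \lor \lnot (Q \to P)) \land (P \to (Q \oplus S)) = T \land T = T
Q \oplus P = T \oplus T = F
(\lnot (S \lor \lnot (Q \to P)) \land (P \to (Q \oplus S))) \to (Q \oplus P) = T \to F = F
((\lnot (S \lor \lnot (Q \to P)) \land (P \to (Q \oplus S))) \to (Q \oplus P)) \to Q = F \to T = T
(((Q \to S) \leftrightarrow P) \oplus Q) \lor (((\lnot (S \lor \lnot (Q \to P)) \land (P \to (Q \oplus S))) \to (Q \oplus P)) \to Q) = T \lor T = T
(Q \lor ((\lnot ((S \to P) \land Q) \land P) \lor Q)) \to ((((Q \to S) \leftrightarrow P) \oplus Q) \lor (((\lnot (S \lor \lnot (Q \to P)) \land (P \to (Q \oplus S))) \to (Q \oplus P)) \to Q)) = T \to T = T

T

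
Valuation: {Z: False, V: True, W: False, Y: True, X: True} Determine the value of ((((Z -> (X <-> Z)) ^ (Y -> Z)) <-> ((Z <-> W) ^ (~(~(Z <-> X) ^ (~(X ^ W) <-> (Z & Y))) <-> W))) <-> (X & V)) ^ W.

True

Substituting Z=False, V=True, W=False, Y=True, X=True:
X <-> Z = True <-> False = False
Z -> (X <-> Z) = False -> False = True
Y -> Z = True -> False = False
(Z -> (X <-> Z)) ^ (Y -> Z) = True ^ False = True
Z <-> W = False <-> False = True
Z <-> X = False <-> True = False
~(Z <-> X) = ~False = True
X ^ W = True ^ False = True
~(X ^ W) = ~True = False
Z & Y = False & True = False
~(X ^ W) <-> (Z & Y) = False <-> False = True
~(Z <-> X) ^ (~(X ^ W) <-> (Z & Y)) = True ^ True = False
~(~(Z <-> X) ^ (~(X ^ W) <-> (Z & Y))) = ~False = True
~(~(Z <-> X) ^ (~(X ^ W) <-> (Z & Y))) <-> W = True <-> False = False
(Z <-> W) ^ (~(~(Z <-> X) ^ (~(X ^ W) <-> (Z & Y))) <-> W) = True ^ False = True
((Z -> (X <-> Z)) ^ (Y -> Z)) <-> ((Z <-> W) ^ (~(~(Z <-> X) ^ (~(X ^ W) <-> (Z & Y))) <-> W)) = True <-> True = True
X & V = True & True = True
(((Z -> (X <-> Z)) ^ (Y -> Z)) <-> ((Z <-> W) ^ (~(~(Z <-> X) ^ (~(X ^ W) <-> (Z & Y))) <-> W))) <-> (X & V) = True <-> True = True
((((Z -> (X <-> Z)) ^ (Y -> Z)) <-> ((Z <-> W) ^ (~(~(Z <-> X) ^ (~(X ^ W) <-> (Z & Y))) <-> W))) <-> (X & V)) ^ W = True ^ False = True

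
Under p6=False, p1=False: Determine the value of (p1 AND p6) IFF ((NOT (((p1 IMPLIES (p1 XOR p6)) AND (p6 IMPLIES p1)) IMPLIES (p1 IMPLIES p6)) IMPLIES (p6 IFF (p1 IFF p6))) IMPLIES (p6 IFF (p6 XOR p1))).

False

p1 AND p6 = False AND False = False
p1 XOR p6 = False XOR False = False
p1 IMPLIES (p1 XOR p6) = False IMPLIES False = True
p6 IMPLIES p1 = False IMPLIES False = True
(p1 IMPLIES (p1 XOR p6)) AND (p6 IMPLIES p1) = True AND True = True
p1 IMPLIES p6 = False IMPLIES False = True
((p1 IMPLIES (p1 XOR p6)) AND (p6 IMPLIES p1)) IMPLIES (p1 IMPLIES p6) = True IMPLIES True = True
NOT (((p1 IMPLIES (p1 XOR p6)) AND (p6 IMPLIES p1)) IMPLIES (p1 IMPLIES p6)) = NOT True = False
p1 IFF p6 = False IFF False = True
p6 IFF (p1 IFF p6) = False IFF True = False
NOT (((p1 IMPLIES (p1 XOR p6)) AND (p6 IMPLIES p1)) IMPLIES (p1 IMPLIES p6)) IMPLIES (p6 IFF (p1 IFF p6)) = False IMPLIES False = True
p6 XOR p1 = False XOR False = False
p6 IFF (p6 XOR p1) = False IFF False = True
(NOT (((p1 IMPLIES (p1 XOR p6)) AND (p6 IMPLIES p1)) IMPLIES (p1 IMPLIES p6)) IMPLIES (p6 IFF (p1 IFF p6))) IMPLIES (p6 IFF (p6 XOR p1)) = True IMPLIES True = True
(p1 AND p6) IFF ((NOT (((p1 IMPLIES (p1 XOR p6)) AND (p6 IMPLIES p1)) IMPLIES (p1 IMPLIES p6)) IMPLIES (p6 IFF (p1 IFF p6))) IMPLIES (p6 IFF (p6 XOR p1))) = False IFF True = False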